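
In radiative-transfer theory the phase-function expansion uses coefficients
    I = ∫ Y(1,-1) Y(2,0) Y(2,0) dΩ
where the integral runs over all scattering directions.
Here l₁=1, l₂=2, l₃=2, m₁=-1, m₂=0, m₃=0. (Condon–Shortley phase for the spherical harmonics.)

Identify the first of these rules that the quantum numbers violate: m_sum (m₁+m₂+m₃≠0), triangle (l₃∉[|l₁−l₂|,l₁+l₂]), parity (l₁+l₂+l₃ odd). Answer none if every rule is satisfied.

m_sum

m₁+m₂+m₃ = -1 + 0 + 0 = -1  ✗
triangle: |1−2|=1 ≤ l₃=2 ≤ 1+2=3
parity: l₁+l₂+l₃ = 5 is odd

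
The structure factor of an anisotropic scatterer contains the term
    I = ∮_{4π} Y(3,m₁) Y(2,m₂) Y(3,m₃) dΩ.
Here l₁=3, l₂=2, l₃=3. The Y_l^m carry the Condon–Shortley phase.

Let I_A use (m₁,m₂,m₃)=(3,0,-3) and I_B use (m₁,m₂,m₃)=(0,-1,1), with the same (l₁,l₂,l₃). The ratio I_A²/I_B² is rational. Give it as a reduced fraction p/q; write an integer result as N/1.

25/2

Shared (l₁,l₂,l₃)=(3,2,3): N and (l;000)² cancel in I_A²/I_B².
A: Δ = 2!·4!·2!/9! = 1/3780; Racah Σ t=0..0: t=0:+1/96 = 1/96; ⇒ 3j(3 2 3; 3 0 -3)² = 5/84, sgn +1
B: Δ = 2!·4!·2!/9! = 1/3780; Racah Σ t=0..1: t=0:+1/12 t=1:−1/8 = -1/24; ⇒ 3j(3 2 3; 0 -1 1)² = 1/210, sgn -1
I_A²/I_B² = (5/84)/(1/210) = 25/2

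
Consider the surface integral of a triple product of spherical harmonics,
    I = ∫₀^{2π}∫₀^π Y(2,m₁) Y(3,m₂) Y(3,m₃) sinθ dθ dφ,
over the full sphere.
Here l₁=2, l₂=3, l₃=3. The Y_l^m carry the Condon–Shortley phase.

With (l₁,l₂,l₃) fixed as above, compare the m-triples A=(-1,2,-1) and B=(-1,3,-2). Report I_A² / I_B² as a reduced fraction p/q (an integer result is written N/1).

l's match ⇒ only the (l;m) 3-j factors differ between A and B.
A: triangle coeff Δ(2,3,3) = 1/3780; Σ_t [1,2]: t=1:−1/48 t=2:+1/12 = 1/16; (3j)²=1/28 [(2 3 3; -1 2 -1)], sign=+1
B: triangle coeff Δ(2,3,3) = 1/3780; Σ_t [2,2]: t=2:+1/48 = 1/48; (3j)²=5/84 [(2 3 3; -1 3 -2)], sign=-1
I_A²/I_B² = (1/28)/(5/84) = 3/5

3/5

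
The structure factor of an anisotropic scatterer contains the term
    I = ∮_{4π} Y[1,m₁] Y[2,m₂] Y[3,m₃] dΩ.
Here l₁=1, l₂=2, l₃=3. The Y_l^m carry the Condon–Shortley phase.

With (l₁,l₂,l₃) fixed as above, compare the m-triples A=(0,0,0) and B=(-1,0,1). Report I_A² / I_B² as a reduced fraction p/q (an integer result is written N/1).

3/2

Shared (l₁,l₂,l₃)=(1,2,3): N and (l;000)² cancel in I_A²/I_B².
A: Δ = 0!·2!·4!/7! = 1/105; Racah Σ t=0..0: t=0:+1/4 = 1/4; ⇒ 3j(1 2 3; 0 0 0)² = 3/35, sgn -1
B: Δ = 0!·2!·4!/7! = 1/105; Racah Σ t=0..0: t=0:+1/8 = 1/8; ⇒ 3j(1 2 3; -1 0 1)² = 2/35, sgn +1
I_A²/I_B² = (3/35)/(2/35) = 3/2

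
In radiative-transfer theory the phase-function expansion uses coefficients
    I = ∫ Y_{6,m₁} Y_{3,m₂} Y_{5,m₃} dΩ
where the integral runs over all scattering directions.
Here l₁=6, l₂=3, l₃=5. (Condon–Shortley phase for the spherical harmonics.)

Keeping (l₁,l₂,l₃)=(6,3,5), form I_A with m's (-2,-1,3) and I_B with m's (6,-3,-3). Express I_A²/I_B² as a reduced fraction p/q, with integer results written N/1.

Same 6,3,5: normalisation and zero-m 3j drop out of the ratio.
A: Δ: 4! 8! 2! / 15! → 1/675675; sum: t=0:+1/1935360 t=1:−1/30240 t=2:+1/11520 = 1/18432; 3j²(6 3 5; -2 -1 3) = Δ·Π!·Σ² = 7/429  (sign +1)
B: Δ: 4! 8! 2! / 15! → 1/675675; sum: t=0:+1/1935360 = 1/1935360; 3j²(6 3 5; 6 -3 -3) = Δ·Π!·Σ² = 1/91  (sign +1)
I_A²/I_B² = (7/429)/(1/91) = 49/33

49/33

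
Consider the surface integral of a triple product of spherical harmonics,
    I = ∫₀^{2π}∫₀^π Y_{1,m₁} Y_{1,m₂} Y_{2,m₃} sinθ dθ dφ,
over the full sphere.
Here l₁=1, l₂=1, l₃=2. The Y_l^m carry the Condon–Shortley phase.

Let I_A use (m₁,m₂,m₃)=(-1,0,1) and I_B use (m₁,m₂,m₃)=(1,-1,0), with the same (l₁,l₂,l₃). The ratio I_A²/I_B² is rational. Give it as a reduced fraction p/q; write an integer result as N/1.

Same 1,1,2: normalisation and zero-m 3j drop out of the ratio.
A: Δ: 0! 2! 2! / 5! → 1/30; sum: t=0:+1/2 = 1/2; 3j²(1 1 2; -1 0 1) = Δ·Π!·Σ² = 1/10  (sign -1)
B: Δ: 0! 2! 2! / 5! → 1/30; sum: t=0:+1/4 = 1/4; 3j²(1 1 2; 1 -1 0) = Δ·Π!·Σ² = 1/30  (sign +1)
I_A²/I_B² = (1/10)/(1/30) = 3/1

3/1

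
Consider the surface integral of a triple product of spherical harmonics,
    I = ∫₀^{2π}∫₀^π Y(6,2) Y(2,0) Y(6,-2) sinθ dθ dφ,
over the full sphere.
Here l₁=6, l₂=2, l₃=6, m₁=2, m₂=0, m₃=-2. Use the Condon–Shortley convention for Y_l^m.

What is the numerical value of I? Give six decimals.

0.114688

Rules hold: Σm=0, L=14 even, 4≤6≤8.
N = 13·5·13 = 845
Δ = 2!·10!·2!/15! = 1/90090
Racah Σ t=0..2: t=0:+1/69120 t=1:−1/14400 t=2:+1/69120 = -7/172800
⇒ 3j(6 2 6; 0 0 0)² = 14/715, sgn -1
Racah Σ t=0..2: t=0:+1/69120 t=1:−1/30240 t=2:+1/322560 = -1/64512
⇒ 3j(6 2 6; 2 0 -2)² = 10/1001, sgn -1
4πI² = N·(3j₀)²·(3jₘ)² = 20/121
I = +1·√(0.165289/4π) = 0.11468784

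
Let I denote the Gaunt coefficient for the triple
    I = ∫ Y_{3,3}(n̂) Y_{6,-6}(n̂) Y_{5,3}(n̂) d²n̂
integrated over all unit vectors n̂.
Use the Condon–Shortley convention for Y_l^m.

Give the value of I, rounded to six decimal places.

-0.119512

Rules hold: Σm=0, L=14 even, 3≤5≤9.
N = 7·13·11 = 1001
Δ = 4!·2!·8!/15! = 1/675675
Racah Σ t=1..3: t=1:−1/8640 t=2:+1/2304 t=3:−1/8640 = 7/34560
⇒ 3j(3 6 5; 0 0 0)² = 7/429, sgn -1
Racah Σ t=0..0: t=0:+1/1935360 = 1/1935360
⇒ 3j(3 6 5; 3 -6 3)² = 1/91, sgn +1
4πI² = N·(3j₀)²·(3jₘ)² = 7/39
I = -1·√(0.179487/4π) = -0.11951207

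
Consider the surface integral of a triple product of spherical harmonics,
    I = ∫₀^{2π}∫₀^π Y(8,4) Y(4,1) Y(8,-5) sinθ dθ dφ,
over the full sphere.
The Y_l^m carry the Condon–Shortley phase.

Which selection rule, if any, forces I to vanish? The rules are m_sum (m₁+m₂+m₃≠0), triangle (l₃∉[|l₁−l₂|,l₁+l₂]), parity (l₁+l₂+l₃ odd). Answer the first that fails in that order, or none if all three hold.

none

azimuthal sum: 4 + 1 − 5 = 0  ✓
4 ≤ 8 ≤ 12 (triangle on l)  ✓
L = 8 + 4 + 8 = 20 (even)  ✓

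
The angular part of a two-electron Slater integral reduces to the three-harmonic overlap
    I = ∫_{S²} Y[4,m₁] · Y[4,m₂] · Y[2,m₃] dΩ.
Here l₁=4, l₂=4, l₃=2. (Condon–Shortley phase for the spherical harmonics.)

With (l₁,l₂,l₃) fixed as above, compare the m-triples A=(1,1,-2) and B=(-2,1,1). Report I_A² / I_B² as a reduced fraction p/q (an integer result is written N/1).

200/81

Same 4,4,2: normalisation and zero-m 3j drop out of the ratio.
A: Δ: 6! 2! 2! / 11! → 1/13860; sum: t=3:−1/144 = -1/144; 3j²(4 4 2; 1 1 -2) = Δ·Π!·Σ² = 10/231  (sign -1)
B: Δ: 6! 2! 2! / 11! → 1/13860; sum: t=4:+1/96 t=5:−1/240 = 1/160; 3j²(4 4 2; -2 1 1) = Δ·Π!·Σ² = 27/1540  (sign -1)
I_A²/I_B² = (10/231)/(27/1540) = 200/81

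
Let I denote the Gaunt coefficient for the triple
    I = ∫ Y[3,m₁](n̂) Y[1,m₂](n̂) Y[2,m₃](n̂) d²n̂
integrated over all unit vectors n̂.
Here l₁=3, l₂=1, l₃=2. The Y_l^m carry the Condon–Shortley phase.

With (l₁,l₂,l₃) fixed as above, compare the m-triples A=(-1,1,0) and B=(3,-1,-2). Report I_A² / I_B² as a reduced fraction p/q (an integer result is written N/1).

2/5

Same 3,1,2: normalisation and zero-m 3j drop out of the ratio.
A: Δ: 2! 4! 0! / 7! → 1/105; sum: t=2:+1/8 = 1/8; 3j²(3 1 2; -1 1 0) = Δ·Π!·Σ² = 2/35  (sign +1)
B: Δ: 2! 4! 0! / 7! → 1/105; sum: t=0:+1/48 = 1/48; 3j²(3 1 2; 3 -1 -2) = Δ·Π!·Σ² = 1/7  (sign +1)
I_A²/I_B² = (2/35)/(1/7) = 2/5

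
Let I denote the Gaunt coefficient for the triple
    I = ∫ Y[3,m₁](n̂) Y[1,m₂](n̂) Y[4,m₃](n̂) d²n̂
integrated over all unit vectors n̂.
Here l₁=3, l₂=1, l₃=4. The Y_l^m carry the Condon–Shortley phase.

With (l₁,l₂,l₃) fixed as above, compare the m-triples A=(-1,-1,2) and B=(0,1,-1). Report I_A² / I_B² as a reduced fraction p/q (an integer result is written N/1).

3/2

l's match ⇒ only the (l;m) 3-j factors differ between A and B.
A: triangle coeff Δ(3,1,4) = 1/252; Σ_t [0,0]: t=0:+1/96 = 1/96; (3j)²=5/84 [(3 1 4; -1 -1 2)], sign=+1
B: triangle coeff Δ(3,1,4) = 1/252; Σ_t [0,0]: t=0:+1/72 = 1/72; (3j)²=5/126 [(3 1 4; 0 1 -1)], sign=-1
I_A²/I_B² = (5/84)/(5/126) = 3/2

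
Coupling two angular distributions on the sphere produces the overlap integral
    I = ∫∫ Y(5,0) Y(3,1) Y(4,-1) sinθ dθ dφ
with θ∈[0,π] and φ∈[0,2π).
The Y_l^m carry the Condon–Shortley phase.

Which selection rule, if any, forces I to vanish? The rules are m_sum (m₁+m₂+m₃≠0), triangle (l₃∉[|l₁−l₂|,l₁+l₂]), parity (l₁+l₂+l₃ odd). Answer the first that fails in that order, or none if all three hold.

none

m₁+m₂+m₃ = 0 + 1 − 1 = 0  ✓
triangle: |5−3|=2 ≤ l₃=4 ≤ 5+3=8  ✓
parity: l₁+l₂+l₃ = 12 is even  ✓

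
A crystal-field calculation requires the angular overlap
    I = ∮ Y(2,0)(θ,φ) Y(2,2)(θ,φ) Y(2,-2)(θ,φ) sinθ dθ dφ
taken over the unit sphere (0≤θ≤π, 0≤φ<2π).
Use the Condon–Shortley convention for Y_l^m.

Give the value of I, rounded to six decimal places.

-0.180224

Rules hold: Σm=0, L=6 even, 0≤2≤4.
N = 5·5·5 = 125
Δ = 2!·2!·2!/7! = 1/630
Racah Σ t=0..2: t=0:+1/8 t=1:−1/1 t=2:+1/8 = -3/4
⇒ 3j(2 2 2; 0 0 0)² = 2/35, sgn -1
Racah Σ t=2..2: t=2:+1/8 = 1/8
⇒ 3j(2 2 2; 0 2 -2)² = 2/35, sgn +1
4πI² = N·(3j₀)²·(3jₘ)² = 20/49
I = -1·√(0.408163/4π) = -0.18022375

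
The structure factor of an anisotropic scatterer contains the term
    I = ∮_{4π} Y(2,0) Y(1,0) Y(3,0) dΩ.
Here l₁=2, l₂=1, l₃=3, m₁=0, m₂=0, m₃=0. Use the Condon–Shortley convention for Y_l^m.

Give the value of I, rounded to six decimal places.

0.247767

Checks pass: Σm=0; 6 even; l₃=3∈[1,3].
(2·2+1)(2·1+1)(2·3+1) = 105
Δ: 0! 4! 2! / 7! → 1/105
sum: t=0:+1/4 = 1/4
3j²(2 1 3; 0 0 0) = Δ·Π!·Σ² = 3/35  (sign -1)
(m-triple is (0,0,0) — same symbol as above.)
combine: 4πI² = 105·3/35·3/35 = 27/35
take √, sign +1: I = 0.24776670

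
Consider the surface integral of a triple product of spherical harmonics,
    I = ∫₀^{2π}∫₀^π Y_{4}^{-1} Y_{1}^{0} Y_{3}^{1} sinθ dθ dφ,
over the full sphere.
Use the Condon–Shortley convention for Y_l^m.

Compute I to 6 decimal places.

Checks pass: Σm=0; 8 even; l₃=3∈[3,5].
(2·4+1)(2·1+1)(2·3+1) = 189
Δ: 2! 6! 0! / 9! → 1/252
sum: t=1:−1/36 = -1/36
3j²(4 1 3; 0 0 0) = Δ·Π!·Σ² = 4/63  (sign +1)
sum: t=1:−1/48 = -1/48
3j²(4 1 3; -1 0 1) = Δ·Π!·Σ² = 5/84  (sign -1)
combine: 4πI² = 189·4/63·5/84 = 5/7
take √, sign -1: I = -0.23841361

-0.238414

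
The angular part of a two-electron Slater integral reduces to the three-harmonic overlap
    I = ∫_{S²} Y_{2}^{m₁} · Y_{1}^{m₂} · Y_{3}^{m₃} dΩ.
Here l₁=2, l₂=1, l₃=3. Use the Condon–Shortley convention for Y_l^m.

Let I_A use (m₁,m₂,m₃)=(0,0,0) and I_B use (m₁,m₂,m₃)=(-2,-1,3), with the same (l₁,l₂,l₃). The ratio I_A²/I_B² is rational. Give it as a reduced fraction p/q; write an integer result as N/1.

3/5

Shared (l₁,l₂,l₃)=(2,1,3): N and (l;000)² cancel in I_A²/I_B².
A: Δ = 0!·4!·2!/7! = 1/105; Racah Σ t=0..0: t=0:+1/4 = 1/4; ⇒ 3j(2 1 3; 0 0 0)² = 3/35, sgn -1
B: Δ = 0!·4!·2!/7! = 1/105; Racah Σ t=0..0: t=0:+1/48 = 1/48; ⇒ 3j(2 1 3; -2 -1 3)² = 1/7, sgn +1
I_A²/I_B² = (3/35)/(1/7) = 3/5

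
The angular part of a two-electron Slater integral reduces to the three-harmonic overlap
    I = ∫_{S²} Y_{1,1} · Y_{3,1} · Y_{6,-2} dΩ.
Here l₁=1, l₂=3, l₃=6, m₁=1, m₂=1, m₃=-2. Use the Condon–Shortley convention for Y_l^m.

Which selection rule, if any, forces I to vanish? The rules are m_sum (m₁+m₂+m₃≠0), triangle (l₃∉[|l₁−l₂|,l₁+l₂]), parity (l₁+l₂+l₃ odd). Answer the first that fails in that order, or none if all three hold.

triangle

azimuthal sum: 1 + 1 − 2 = 0  ✓
2 ≤ 6 ≤ 4 (triangle on l)  ✗
L = 1 + 3 + 6 = 10 (even)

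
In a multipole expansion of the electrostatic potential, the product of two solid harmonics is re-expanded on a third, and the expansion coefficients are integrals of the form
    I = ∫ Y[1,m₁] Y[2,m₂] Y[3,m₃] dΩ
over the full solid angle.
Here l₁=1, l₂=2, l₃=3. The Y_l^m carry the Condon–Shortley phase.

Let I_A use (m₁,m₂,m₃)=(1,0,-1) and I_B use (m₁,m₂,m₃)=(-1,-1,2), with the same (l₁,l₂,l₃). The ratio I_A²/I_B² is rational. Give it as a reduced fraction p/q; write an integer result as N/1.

Same 1,2,3: normalisation and zero-m 3j drop out of the ratio.
A: Δ: 0! 2! 4! / 7! → 1/105; sum: t=0:+1/8 = 1/8; 3j²(1 2 3; 1 0 -1) = Δ·Π!·Σ² = 2/35  (sign +1)
B: Δ: 0! 2! 4! / 7! → 1/105; sum: t=0:+1/12 = 1/12; 3j²(1 2 3; -1 -1 2) = Δ·Π!·Σ² = 2/21  (sign -1)
I_A²/I_B² = (2/35)/(2/21) = 3/5

3/5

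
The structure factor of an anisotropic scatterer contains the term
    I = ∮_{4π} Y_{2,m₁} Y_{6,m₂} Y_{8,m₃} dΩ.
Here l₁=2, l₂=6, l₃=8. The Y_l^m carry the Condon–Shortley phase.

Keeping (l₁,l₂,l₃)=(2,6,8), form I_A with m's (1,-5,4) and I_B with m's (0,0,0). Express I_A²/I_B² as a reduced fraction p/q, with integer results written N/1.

Shared (l₁,l₂,l₃)=(2,6,8): N and (l;000)² cancel in I_A²/I_B².
A: Δ = 0!·4!·12!/17! = 1/30940; Racah Σ t=0..0: t=0:+1/239500800 = 1/239500800; ⇒ 3j(2 6 8; 1 -5 4)² = 12/7735, sgn +1
B: Δ = 0!·4!·12!/17! = 1/30940; Racah Σ t=0..0: t=0:+1/2073600 = 1/2073600; ⇒ 3j(2 6 8; 0 0 0)² = 28/1105, sgn +1
I_A²/I_B² = (12/7735)/(28/1105) = 3/49

3/49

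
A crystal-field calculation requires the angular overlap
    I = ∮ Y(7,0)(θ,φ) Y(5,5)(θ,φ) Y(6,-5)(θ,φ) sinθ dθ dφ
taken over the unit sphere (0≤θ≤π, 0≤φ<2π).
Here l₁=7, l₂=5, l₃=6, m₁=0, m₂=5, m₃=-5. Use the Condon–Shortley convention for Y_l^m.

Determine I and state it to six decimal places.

0.065670

Rules hold: Σm=0, L=18 even, 2≤6≤12.
N = 15·11·13 = 2145
Δ = 6!·8!·4!/19! = 1/174594420
Racah Σ t=1..5: t=1:−1/4147200 t=2:+1/207360 t=3:−1/82944 t=4:+1/207360 t=5:−1/4147200 = -1/345600
⇒ 3j(7 5 6; 0 0 0)² = 420/46189, sgn -1
Racah Σ t=6..6: t=6:+1/87091200 = 1/87091200
⇒ 3j(7 5 6; 0 5 -5)² = 35/12597, sgn -1
4πI² = N·(3j₀)²·(3jₘ)² = 73500/1356277
I = +1·√(0.0541925/4π) = 0.06566963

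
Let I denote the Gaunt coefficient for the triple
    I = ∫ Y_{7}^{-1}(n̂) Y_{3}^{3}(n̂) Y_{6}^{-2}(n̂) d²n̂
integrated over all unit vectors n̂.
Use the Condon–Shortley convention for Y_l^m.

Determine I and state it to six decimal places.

m-sum 0 ✓  L=16 even ✓  4≤6≤10 ✓
Π(2lᵢ+1) = 15×7×13 = 1365
triangle coeff Δ(7,3,6) = 1/2042040
Σ_t [1,3]: t=1:−1/207360 t=2:+1/57600 t=3:−1/207360 = 1/129600
(3j)²=168/12155 [(7 3 6; 0 0 0)], sign=+1
Σ_t [4,4]: t=4:+1/829440 = 1/829440
(3j)²=35/2431 [(7 3 6; -1 3 -2)], sign=+1
⇒ 4πI² = 123480/454597
I = (+1)√(123480/454597/(4π)) = 0.14702124

0.147021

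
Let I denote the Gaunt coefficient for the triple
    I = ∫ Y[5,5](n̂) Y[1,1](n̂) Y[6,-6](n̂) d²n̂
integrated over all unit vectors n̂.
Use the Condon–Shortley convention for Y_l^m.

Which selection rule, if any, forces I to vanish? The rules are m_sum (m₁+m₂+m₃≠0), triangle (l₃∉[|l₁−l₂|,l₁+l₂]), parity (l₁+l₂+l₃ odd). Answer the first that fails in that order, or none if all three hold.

azimuthal sum: 5 + 1 − 6 = 0  ✓
4 ≤ 6 ≤ 6 (triangle on l)  ✓
L = 5 + 1 + 6 = 12 (even)  ✓

none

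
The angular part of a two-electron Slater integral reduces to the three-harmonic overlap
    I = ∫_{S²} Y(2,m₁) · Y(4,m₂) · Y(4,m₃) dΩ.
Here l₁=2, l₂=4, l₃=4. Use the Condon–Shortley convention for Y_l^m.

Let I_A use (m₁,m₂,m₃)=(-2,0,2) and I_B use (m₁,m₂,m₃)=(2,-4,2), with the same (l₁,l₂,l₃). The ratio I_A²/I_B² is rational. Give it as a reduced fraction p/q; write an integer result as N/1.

Shared (l₁,l₂,l₃)=(2,4,4): N and (l;000)² cancel in I_A²/I_B².
A: Δ = 2!·2!·6!/11! = 1/13860; Racah Σ t=2..2: t=2:+1/192 = 1/192; ⇒ 3j(2 4 4; -2 0 2)² = 3/77, sgn +1
B: Δ = 2!·2!·6!/11! = 1/13860; Racah Σ t=0..0: t=0:+1/2880 = 1/2880; ⇒ 3j(2 4 4; 2 -4 2)² = 2/165, sgn +1
I_A²/I_B² = (3/77)/(2/165) = 45/14

45/14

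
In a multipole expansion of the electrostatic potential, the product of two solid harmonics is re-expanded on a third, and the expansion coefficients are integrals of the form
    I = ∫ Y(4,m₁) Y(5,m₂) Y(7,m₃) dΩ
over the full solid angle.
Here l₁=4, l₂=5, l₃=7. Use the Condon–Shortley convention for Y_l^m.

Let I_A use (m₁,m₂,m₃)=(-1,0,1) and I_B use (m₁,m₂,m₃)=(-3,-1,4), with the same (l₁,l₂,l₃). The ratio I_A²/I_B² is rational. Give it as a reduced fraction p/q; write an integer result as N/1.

Shared (l₁,l₂,l₃)=(4,5,7): N and (l;000)² cancel in I_A²/I_B².
A: Δ = 2!·6!·8!/17! = 1/6126120; Racah Σ t=0..2: t=0:+1/172800 t=1:−1/27648 t=2:+1/51840 = -23/2073600; ⇒ 3j(4 5 7; -1 0 1)² = 529/87516, sgn -1
B: Δ = 2!·6!·8!/17! = 1/6126120; Racah Σ t=1..2: t=1:−1/518400 t=2:+1/345600 = 1/1036800; ⇒ 3j(4 5 7; -3 -1 4)² = 7/2210, sgn -1
I_A²/I_B² = (529/87516)/(7/2210) = 2645/1386

2645/1386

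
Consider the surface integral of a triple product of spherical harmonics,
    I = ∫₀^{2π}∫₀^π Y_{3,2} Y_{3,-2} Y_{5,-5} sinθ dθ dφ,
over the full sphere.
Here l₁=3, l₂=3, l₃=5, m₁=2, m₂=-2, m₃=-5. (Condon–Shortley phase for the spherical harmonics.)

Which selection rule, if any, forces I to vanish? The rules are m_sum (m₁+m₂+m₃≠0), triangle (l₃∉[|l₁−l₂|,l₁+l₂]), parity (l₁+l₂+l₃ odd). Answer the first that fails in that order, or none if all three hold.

m_sum

Σmᵢ = -5  ✗
l₃∈[|l₁−l₂|,l₁+l₂]=[0,6], have l₃=5
Σlᵢ = 11 ⇒ odd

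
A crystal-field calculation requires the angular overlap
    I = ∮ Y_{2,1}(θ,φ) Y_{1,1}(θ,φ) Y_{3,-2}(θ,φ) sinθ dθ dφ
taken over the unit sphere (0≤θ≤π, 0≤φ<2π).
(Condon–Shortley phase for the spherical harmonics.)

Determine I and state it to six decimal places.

0.261169

Checks pass: Σm=0; 6 even; l₃=3∈[1,3].
(2·2+1)(2·1+1)(2·3+1) = 105
Δ: 0! 4! 2! / 7! → 1/105
sum: t=0:+1/4 = 1/4
3j²(2 1 3; 0 0 0) = Δ·Π!·Σ² = 3/35  (sign -1)
sum: t=0:+1/12 = 1/12
3j²(2 1 3; 1 1 -2) = Δ·Π!·Σ² = 2/21  (sign -1)
combine: 4πI² = 105·3/35·2/21 = 6/7
take √, sign +1: I = 0.26116903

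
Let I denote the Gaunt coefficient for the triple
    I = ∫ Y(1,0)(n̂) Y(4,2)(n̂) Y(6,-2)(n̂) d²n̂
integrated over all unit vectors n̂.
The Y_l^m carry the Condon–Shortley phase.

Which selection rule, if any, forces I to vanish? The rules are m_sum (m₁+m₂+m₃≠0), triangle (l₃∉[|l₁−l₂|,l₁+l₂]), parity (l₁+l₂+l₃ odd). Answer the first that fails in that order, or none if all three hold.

azimuthal sum: 0 + 2 − 2 = 0  ✓
3 ≤ 6 ≤ 5 (triangle on l)  ✗
L = 1 + 4 + 6 = 11 (odd)

triangle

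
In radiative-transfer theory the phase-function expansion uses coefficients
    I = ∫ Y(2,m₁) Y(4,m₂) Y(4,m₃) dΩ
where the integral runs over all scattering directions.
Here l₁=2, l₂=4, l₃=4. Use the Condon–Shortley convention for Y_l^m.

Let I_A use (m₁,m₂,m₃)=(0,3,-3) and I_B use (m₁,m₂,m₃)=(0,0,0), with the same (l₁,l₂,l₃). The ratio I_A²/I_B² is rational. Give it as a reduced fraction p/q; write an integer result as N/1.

l's match ⇒ only the (l;m) 3-j factors differ between A and B.
A: triangle coeff Δ(2,4,4) = 1/13860; Σ_t [1,2]: t=1:−1/720 t=2:+1/480 = 1/1440; (3j)²=7/1980 [(2 4 4; 0 3 -3)], sign=-1
B: triangle coeff Δ(2,4,4) = 1/13860; Σ_t [0,2]: t=0:+1/192 t=1:−1/36 t=2:+1/192 = -5/288; (3j)²=20/693 [(2 4 4; 0 0 0)], sign=-1
I_A²/I_B² = (7/1980)/(20/693) = 49/400

49/400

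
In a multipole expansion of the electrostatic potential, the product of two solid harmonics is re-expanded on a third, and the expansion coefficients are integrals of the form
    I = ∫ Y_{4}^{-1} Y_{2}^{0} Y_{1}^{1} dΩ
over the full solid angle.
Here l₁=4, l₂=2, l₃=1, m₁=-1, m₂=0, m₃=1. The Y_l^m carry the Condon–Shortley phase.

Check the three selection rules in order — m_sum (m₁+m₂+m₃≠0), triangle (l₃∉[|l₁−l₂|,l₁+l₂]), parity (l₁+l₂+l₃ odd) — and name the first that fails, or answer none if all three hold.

triangle

m₁+m₂+m₃ = -1 + 0 + 1 = 0  ✓
triangle: |4−2|=2 ≤ l₃=1 ≤ 4+2=6  ✗
parity: l₁+l₂+l₃ = 7 is odd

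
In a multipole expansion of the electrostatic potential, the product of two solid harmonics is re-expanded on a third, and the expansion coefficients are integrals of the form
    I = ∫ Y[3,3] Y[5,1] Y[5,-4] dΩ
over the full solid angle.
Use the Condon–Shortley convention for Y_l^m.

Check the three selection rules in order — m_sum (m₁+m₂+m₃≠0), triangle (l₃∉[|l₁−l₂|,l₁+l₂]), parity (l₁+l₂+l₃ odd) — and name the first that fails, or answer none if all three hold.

Σmᵢ = 0  ✓
l₃∈[|l₁−l₂|,l₁+l₂]=[2,8], have l₃=5  ✓
Σlᵢ = 13 ⇒ odd  ✗

parity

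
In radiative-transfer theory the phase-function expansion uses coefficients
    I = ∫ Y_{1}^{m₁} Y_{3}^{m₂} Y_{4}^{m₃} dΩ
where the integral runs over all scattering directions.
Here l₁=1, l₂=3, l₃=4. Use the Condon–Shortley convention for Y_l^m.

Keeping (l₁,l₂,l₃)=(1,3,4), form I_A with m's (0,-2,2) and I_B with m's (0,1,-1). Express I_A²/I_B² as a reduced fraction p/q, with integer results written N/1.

l's match ⇒ only the (l;m) 3-j factors differ between A and B.
A: triangle coeff Δ(1,3,4) = 1/252; Σ_t [0,0]: t=0:+1/120 = 1/120; (3j)²=1/21 [(1 3 4; 0 -2 2)], sign=+1
B: triangle coeff Δ(1,3,4) = 1/252; Σ_t [0,0]: t=0:+1/48 = 1/48; (3j)²=5/84 [(1 3 4; 0 1 -1)], sign=-1
I_A²/I_B² = (1/21)/(5/84) = 4/5

4/5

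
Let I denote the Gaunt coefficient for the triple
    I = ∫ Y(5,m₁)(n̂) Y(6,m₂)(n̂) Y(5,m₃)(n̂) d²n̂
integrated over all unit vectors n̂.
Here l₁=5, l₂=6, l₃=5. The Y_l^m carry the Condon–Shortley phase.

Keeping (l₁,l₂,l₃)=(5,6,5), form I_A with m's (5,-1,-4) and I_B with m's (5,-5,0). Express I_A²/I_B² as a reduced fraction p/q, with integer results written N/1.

21/55

Same 5,6,5: normalisation and zero-m 3j drop out of the ratio.
A: Δ: 6! 4! 6! / 17! → 1/28588560; sum: t=0:+1/2073600 = 1/2073600; 3j²(5 6 5; 5 -1 -4) = Δ·Π!·Σ² = 63/9724  (sign -1)
B: Δ: 6! 4! 6! / 17! → 1/28588560; sum: t=0:+1/2073600 = 1/2073600; 3j²(5 6 5; 5 -5 0) = Δ·Π!·Σ² = 15/884  (sign -1)
I_A²/I_B² = (63/9724)/(15/884) = 21/55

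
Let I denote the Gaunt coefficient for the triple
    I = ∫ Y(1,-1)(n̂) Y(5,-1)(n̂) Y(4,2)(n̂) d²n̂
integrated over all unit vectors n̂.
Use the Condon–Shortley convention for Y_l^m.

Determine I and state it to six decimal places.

Checks pass: Σm=0; 10 even; l₃=4∈[4,6].
(2·1+1)(2·5+1)(2·4+1) = 297
Δ: 2! 0! 8! / 11! → 1/495
sum: t=1:−1/576 = -1/576
3j²(1 5 4; 0 0 0) = Δ·Π!·Σ² = 5/99  (sign -1)
sum: t=2:+1/2880 = 1/2880
3j²(1 5 4; -1 -1 2) = Δ·Π!·Σ² = 2/165  (sign +1)
combine: 4πI² = 297·5/99·2/165 = 2/11
take √, sign -1: I = -0.12028562

-0.120286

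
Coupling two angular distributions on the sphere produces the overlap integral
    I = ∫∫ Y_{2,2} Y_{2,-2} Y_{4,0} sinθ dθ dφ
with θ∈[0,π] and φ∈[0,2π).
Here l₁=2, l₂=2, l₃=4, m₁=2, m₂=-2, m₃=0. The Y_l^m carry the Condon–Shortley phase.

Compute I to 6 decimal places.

m-sum 0 ✓  L=8 even ✓  0≤4≤4 ✓
Π(2lᵢ+1) = 5×5×9 = 225
triangle coeff Δ(2,2,4) = 1/630
Σ_t [0,0]: t=0:+1/16 = 1/16
(3j)²=2/35 [(2 2 4; 0 0 0)], sign=+1
Σ_t [0,0]: t=0:+1/576 = 1/576
(3j)²=1/630 [(2 2 4; 2 -2 0)], sign=+1
⇒ 4πI² = 1/49
I = (+1)√(1/49/(4π)) = 0.04029926

0.040299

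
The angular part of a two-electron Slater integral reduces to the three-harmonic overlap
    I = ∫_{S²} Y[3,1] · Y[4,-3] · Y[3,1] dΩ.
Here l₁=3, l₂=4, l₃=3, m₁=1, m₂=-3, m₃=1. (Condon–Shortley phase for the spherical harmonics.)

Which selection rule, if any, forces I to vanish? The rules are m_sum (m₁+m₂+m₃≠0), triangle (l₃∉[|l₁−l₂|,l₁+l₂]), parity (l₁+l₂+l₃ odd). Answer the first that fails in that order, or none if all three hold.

Σmᵢ = -1  ✗
l₃∈[|l₁−l₂|,l₁+l₂]=[1,7], have l₃=3
Σlᵢ = 10 ⇒ even

m_sum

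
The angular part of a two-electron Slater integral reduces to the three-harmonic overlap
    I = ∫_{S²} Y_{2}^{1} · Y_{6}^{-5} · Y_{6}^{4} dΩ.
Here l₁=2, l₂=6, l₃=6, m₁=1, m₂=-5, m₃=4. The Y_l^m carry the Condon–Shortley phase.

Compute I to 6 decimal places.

Checks pass: Σm=0; 14 even; l₃=6∈[4,8].
(2·2+1)(2·6+1)(2·6+1) = 845
Δ: 2! 2! 10! / 15! → 1/90090
sum: t=0:+1/69120 t=1:−1/14400 t=2:+1/69120 = -7/172800
3j²(2 6 6; 0 0 0) = Δ·Π!·Σ² = 14/715  (sign -1)
sum: t=0:+1/725760 t=1:−1/7257600 = 1/806400
3j²(2 6 6; 1 -5 4) = Δ·Π!·Σ² = 27/910  (sign +1)
combine: 4πI² = 845·14/715·27/910 = 27/55
take √, sign -1: I = -0.19764945

-0.197649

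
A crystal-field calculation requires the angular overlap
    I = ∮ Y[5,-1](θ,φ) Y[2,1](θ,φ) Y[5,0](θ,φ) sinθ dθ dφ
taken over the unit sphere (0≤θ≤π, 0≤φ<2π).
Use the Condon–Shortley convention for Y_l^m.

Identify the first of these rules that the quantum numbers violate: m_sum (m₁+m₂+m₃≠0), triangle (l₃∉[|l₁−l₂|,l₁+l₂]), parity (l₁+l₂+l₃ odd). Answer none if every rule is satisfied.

Σmᵢ = 0  ✓
l₃∈[|l₁−l₂|,l₁+l₂]=[3,7], have l₃=5  ✓
Σlᵢ = 12 ⇒ even  ✓

none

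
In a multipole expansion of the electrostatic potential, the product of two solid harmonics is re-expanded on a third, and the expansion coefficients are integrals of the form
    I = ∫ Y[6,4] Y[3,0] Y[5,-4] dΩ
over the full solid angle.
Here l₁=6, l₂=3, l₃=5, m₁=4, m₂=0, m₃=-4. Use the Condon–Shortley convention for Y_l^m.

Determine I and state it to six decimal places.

Checks pass: Σm=0; 14 even; l₃=5∈[3,9].
(2·6+1)(2·3+1)(2·5+1) = 1001
Δ: 4! 8! 2! / 15! → 1/675675
sum: t=1:−1/8640 t=2:+1/2304 t=3:−1/8640 = 7/34560
3j²(6 3 5; 0 0 0) = Δ·Π!·Σ² = 7/429  (sign -1)
sum: t=1:−1/60480 t=2:+1/161280 = -1/96768
3j²(6 3 5; 4 0 -4) = Δ·Π!·Σ² = 15/1001  (sign +1)
combine: 4πI² = 1001·7/429·15/1001 = 35/143
take √, sign -1: I = -0.13956004

-0.139560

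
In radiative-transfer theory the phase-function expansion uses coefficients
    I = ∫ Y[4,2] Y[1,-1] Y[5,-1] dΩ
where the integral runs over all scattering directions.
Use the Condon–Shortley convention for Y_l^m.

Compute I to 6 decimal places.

Checks pass: Σm=0; 10 even; l₃=5∈[3,5].
(2·4+1)(2·1+1)(2·5+1) = 297
Δ: 0! 8! 2! / 11! → 1/495
sum: t=0:+1/576 = 1/576
3j²(4 1 5; 0 0 0) = Δ·Π!·Σ² = 5/99  (sign -1)
sum: t=0:+1/2880 = 1/2880
3j²(4 1 5; 2 -1 -1) = Δ·Π!·Σ² = 2/165  (sign +1)
combine: 4πI² = 297·5/99·2/165 = 2/11
take √, sign -1: I = -0.12028562

-0.120286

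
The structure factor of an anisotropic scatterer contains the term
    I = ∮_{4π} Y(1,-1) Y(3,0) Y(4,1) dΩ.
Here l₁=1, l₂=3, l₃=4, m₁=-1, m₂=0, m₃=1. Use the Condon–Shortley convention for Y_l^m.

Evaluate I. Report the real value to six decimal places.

m-sum 0 ✓  L=8 even ✓  2≤4≤4 ✓
Π(2lᵢ+1) = 3×7×9 = 189
triangle coeff Δ(1,3,4) = 1/252
Σ_t [0,0]: t=0:+1/36 = 1/36
(3j)²=4/63 [(1 3 4; 0 0 0)], sign=+1
Σ_t [0,0]: t=0:+1/72 = 1/72
(3j)²=5/126 [(1 3 4; -1 0 1)], sign=-1
⇒ 4πI² = 10/21
I = (-1)√(10/21/(4π)) = -0.19466390

-0.194664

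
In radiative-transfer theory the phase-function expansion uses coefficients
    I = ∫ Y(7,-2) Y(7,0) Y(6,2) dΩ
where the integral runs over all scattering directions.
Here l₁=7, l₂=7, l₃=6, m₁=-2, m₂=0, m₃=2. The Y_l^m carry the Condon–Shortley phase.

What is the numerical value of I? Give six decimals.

Checks pass: Σm=0; 20 even; l₃=6∈[0,14].
(2·7+1)(2·7+1)(2·6+1) = 2925
Δ: 8! 6! 6! / 21! → 1/2444321880
sum: t=1:−1/2612736000 t=2:+1/20736000 t=3:−1/1658880 t=4:+1/746496 t=5:−1/1658880 t=6:+1/20736000 t=7:−1/2612736000 = 1/4354560
3j²(7 7 6; 0 0 0) = Δ·Π!·Σ² = 1000/138567  (sign +1)
sum: t=3:−1/24883200 t=4:+1/2488320 t=5:−1/1658880 t=6:+1/6220800 t=7:−1/174182400 = -1/11612160
3j²(7 7 6; -2 0 2) = Δ·Π!·Σ² = 150/46189  (sign -1)
combine: 4πI² = 2925·1000/138567·150/46189 = 11250000/164109517
take √, sign -1: I = -0.07385917

-0.073859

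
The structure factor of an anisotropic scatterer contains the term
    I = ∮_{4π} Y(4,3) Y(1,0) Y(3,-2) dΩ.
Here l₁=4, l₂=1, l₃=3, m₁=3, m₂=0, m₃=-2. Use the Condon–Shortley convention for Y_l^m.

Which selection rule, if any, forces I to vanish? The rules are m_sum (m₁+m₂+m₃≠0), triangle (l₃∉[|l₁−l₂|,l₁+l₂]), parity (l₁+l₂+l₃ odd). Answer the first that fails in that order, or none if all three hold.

m_sum

azimuthal sum: 3 + 0 − 2 = 1  ✗
3 ≤ 3 ≤ 5 (triangle on l)
L = 4 + 1 + 3 = 8 (even)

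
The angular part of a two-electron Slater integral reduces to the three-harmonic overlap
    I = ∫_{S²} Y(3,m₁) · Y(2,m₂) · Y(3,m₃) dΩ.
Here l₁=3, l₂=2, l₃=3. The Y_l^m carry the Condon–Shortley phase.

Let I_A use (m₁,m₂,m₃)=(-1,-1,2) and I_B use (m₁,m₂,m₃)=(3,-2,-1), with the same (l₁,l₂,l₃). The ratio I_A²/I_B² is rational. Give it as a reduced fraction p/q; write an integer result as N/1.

3/2

l's match ⇒ only the (l;m) 3-j factors differ between A and B.
A: triangle coeff Δ(3,2,3) = 1/3780; Σ_t [0,1]: t=0:+1/48 t=1:−1/12 = -1/16; (3j)²=1/28 [(3 2 3; -1 -1 2)], sign=+1
B: triangle coeff Δ(3,2,3) = 1/3780; Σ_t [0,0]: t=0:+1/96 = 1/96; (3j)²=1/42 [(3 2 3; 3 -2 -1)], sign=+1
I_A²/I_B² = (1/28)/(1/42) = 3/2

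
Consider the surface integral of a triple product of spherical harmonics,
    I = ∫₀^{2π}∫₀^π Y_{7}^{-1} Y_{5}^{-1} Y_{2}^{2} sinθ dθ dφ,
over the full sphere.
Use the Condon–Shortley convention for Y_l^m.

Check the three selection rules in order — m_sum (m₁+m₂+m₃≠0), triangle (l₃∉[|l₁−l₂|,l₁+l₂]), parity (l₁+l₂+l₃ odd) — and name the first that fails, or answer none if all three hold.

none

m₁+m₂+m₃ = -1 − 1 + 2 = 0  ✓
triangle: |7−5|=2 ≤ l₃=2 ≤ 7+5=12  ✓
parity: l₁+l₂+l₃ = 14 is even  ✓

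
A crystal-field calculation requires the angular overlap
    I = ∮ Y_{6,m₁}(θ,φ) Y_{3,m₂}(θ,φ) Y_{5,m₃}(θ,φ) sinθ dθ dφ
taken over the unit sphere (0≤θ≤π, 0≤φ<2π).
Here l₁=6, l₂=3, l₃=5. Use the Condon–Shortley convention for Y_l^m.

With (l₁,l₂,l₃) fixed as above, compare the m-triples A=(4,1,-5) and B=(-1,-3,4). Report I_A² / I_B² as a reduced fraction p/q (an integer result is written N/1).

Shared (l₁,l₂,l₃)=(6,3,5): N and (l;000)² cancel in I_A²/I_B².
A: Δ = 4!·8!·2!/15! = 1/675675; Racah Σ t=2..2: t=2:+1/322560 = 1/322560; ⇒ 3j(6 3 5; 4 1 -5)² = 18/1001, sgn +1
B: Δ = 4!·8!·2!/15! = 1/675675; Racah Σ t=0..0: t=0:+1/241920 = 1/241920; ⇒ 3j(6 3 5; -1 -3 4)² = 4/1001, sgn -1
I_A²/I_B² = (18/1001)/(4/1001) = 9/2

9/2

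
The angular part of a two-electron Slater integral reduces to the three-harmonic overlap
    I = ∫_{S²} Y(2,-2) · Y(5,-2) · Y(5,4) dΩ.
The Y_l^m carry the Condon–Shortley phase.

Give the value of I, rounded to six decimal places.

-0.137240

Rules hold: Σm=0, L=12 even, 3≤5≤7.
N = 5·11·11 = 605
Δ = 2!·2!·8!/13! = 1/38610
Racah Σ t=0..2: t=0:+1/2880 t=1:−1/576 t=2:+1/2880 = -1/960
⇒ 3j(2 5 5; 0 0 0)² = 10/429, sgn +1
Racah Σ t=2..2: t=2:+1/20160 = 1/20160
⇒ 3j(2 5 5; -2 -2 4)² = 12/715, sgn -1
4πI² = N·(3j₀)²·(3jₘ)² = 40/169
I = -1·√(0.236686/4π) = -0.13724032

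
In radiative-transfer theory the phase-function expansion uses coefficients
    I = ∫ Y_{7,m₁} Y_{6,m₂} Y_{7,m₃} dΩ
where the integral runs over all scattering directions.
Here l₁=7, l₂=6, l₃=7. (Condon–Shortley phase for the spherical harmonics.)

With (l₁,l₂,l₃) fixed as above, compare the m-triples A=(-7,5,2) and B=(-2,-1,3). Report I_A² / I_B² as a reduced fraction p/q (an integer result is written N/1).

9438/8575

Shared (l₁,l₂,l₃)=(7,6,7): N and (l;000)² cancel in I_A²/I_B².
A: Δ = 6!·8!·6!/21! = 1/2444321880; Racah Σ t=6..6: t=6:+1/3483648000 = 1/3483648000; ⇒ 3j(7 6 7; -7 5 2)² = 33/6460, sgn -1
B: Δ = 6!·8!·6!/21! = 1/2444321880; Racah Σ t=1..5: t=1:−1/232243200 t=2:+1/8709120 t=3:−1/2488320 t=4:+1/4147200 t=5:−1/49766400 = -7/99532800; ⇒ 3j(7 6 7; -2 -1 3)² = 1715/369512, sgn -1
I_A²/I_B² = (33/6460)/(1715/369512) = 9438/8575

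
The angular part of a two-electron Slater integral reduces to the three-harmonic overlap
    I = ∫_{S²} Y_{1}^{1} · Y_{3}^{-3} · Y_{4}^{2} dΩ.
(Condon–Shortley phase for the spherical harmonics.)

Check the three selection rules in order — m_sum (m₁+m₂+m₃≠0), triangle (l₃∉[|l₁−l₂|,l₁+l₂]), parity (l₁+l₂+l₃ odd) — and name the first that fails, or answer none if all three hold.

none

m₁+m₂+m₃ = 1 − 3 + 2 = 0  ✓
triangle: |1−3|=2 ≤ l₃=4 ≤ 1+3=4  ✓
parity: l₁+l₂+l₃ = 8 is even  ✓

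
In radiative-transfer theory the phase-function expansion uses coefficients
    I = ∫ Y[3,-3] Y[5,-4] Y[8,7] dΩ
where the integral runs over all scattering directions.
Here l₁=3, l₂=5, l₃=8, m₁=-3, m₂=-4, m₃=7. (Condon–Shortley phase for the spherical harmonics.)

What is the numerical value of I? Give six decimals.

m-sum 0 ✓  L=16 even ✓  2≤8≤8 ✓
Π(2lᵢ+1) = 7×11×17 = 1309
triangle coeff Δ(3,5,8) = 1/136136
Σ_t [0,0]: t=0:+1/518400 = 1/518400
(3j)²=56/2431 [(3 5 8; 0 0 0)], sign=+1
Σ_t [0,0]: t=0:+1/261273600 = 1/261273600
(3j)²=5/136 [(3 5 8; -3 -4 7)], sign=-1
⇒ 4πI² = 245/221
I = (-1)√(245/221/(4π)) = -0.29701746

-0.297017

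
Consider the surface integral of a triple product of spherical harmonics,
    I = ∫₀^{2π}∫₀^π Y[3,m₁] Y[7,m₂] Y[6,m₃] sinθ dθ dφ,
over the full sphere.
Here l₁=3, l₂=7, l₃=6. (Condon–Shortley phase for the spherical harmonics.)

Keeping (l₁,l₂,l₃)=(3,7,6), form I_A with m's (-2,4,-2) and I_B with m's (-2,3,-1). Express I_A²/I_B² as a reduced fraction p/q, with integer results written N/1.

l's match ⇒ only the (l;m) 3-j factors differ between A and B.
A: triangle coeff Δ(3,7,6) = 1/2042040; Σ_t [3,4]: t=3:−1/967680 t=4:+1/725760 = 1/2903040; (3j)²=5/3094 [(3 7 6; -2 4 -2)], sign=+1
B: triangle coeff Δ(3,7,6) = 1/2042040; Σ_t [3,4]: t=3:−1/362880 t=4:+1/414720 = -1/2903040; (3j)²=25/68068 [(3 7 6; -2 3 -1)], sign=+1
I_A²/I_B² = (5/3094)/(25/68068) = 22/5

22/5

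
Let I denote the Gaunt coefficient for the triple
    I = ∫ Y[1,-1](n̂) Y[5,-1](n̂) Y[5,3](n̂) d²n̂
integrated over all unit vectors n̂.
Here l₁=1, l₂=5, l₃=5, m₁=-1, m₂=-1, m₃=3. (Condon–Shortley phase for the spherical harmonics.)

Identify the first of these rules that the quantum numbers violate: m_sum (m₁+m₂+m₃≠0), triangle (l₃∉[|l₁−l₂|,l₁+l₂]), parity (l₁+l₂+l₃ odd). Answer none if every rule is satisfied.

m_sum

azimuthal sum: -1 − 1 + 3 = 1  ✗
4 ≤ 5 ≤ 6 (triangle on l)
L = 1 + 5 + 5 = 11 (odd)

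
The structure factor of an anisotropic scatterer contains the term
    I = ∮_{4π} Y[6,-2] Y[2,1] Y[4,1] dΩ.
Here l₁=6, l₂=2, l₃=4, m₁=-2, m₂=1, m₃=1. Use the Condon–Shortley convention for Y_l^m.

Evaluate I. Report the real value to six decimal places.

0.238034

Checks pass: Σm=0; 12 even; l₃=4∈[4,8].
(2·6+1)(2·2+1)(2·4+1) = 585
Δ: 4! 8! 0! / 13! → 1/6435
sum: t=2:+1/2304 = 1/2304
3j²(6 2 4; 0 0 0) = Δ·Π!·Σ² = 5/143  (sign +1)
sum: t=3:−1/4320 = -1/4320
3j²(6 2 4; -2 1 1) = Δ·Π!·Σ² = 224/6435  (sign +1)
combine: 4πI² = 585·5/143·224/6435 = 1120/1573
take √, sign +1: I = 0.23803440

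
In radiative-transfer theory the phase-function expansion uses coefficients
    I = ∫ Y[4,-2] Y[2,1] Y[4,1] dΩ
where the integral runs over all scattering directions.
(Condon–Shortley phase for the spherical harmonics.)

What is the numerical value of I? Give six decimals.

m-sum 0 ✓  L=10 even ✓  2≤4≤6 ✓
Π(2lᵢ+1) = 9×5×9 = 405
triangle coeff Δ(4,2,4) = 1/13860
Σ_t [0,2]: t=0:+1/192 t=1:−1/36 t=2:+1/192 = -5/288
(3j)²=20/693 [(4 2 4; 0 0 0)], sign=-1
Σ_t [1,2]: t=1:−1/240 t=2:+1/96 = 1/160
(3j)²=27/1540 [(4 2 4; -2 1 1)], sign=-1
⇒ 4πI² = 1215/5929
I = (+1)√(1215/5929/(4π)) = 0.12770047

0.127700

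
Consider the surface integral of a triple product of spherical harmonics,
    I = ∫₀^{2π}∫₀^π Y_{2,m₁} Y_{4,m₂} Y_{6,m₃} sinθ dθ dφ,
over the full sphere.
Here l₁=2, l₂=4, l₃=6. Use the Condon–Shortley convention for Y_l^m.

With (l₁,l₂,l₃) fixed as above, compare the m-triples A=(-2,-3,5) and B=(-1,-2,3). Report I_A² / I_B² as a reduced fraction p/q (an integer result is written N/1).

Same 2,4,6: normalisation and zero-m 3j drop out of the ratio.
A: Δ: 0! 4! 8! / 13! → 1/6435; sum: t=0:+1/120960 = 1/120960; 3j²(2 4 6; -2 -3 5) = Δ·Π!·Σ² = 2/39  (sign -1)
B: Δ: 0! 4! 8! / 13! → 1/6435; sum: t=0:+1/8640 = 1/8640; 3j²(2 4 6; -1 -2 3) = Δ·Π!·Σ² = 28/715  (sign -1)
I_A²/I_B² = (2/39)/(28/715) = 55/42

55/42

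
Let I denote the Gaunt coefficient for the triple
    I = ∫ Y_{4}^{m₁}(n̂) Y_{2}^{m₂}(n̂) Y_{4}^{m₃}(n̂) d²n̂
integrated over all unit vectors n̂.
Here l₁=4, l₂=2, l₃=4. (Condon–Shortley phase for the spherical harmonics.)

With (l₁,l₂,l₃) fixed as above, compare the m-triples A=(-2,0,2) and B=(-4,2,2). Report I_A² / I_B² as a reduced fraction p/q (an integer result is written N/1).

8/21

Same 4,2,4: normalisation and zero-m 3j drop out of the ratio.
A: Δ: 2! 6! 2! / 11! → 1/13860; sum: t=0:+1/2880 t=1:−1/120 t=2:+1/192 = -1/360; 3j²(4 2 4; -2 0 2) = Δ·Π!·Σ² = 16/3465  (sign -1)
B: Δ: 2! 6! 2! / 11! → 1/13860; sum: t=2:+1/2880 = 1/2880; 3j²(4 2 4; -4 2 2) = Δ·Π!·Σ² = 2/165  (sign +1)
I_A²/I_B² = (16/3465)/(2/165) = 8/21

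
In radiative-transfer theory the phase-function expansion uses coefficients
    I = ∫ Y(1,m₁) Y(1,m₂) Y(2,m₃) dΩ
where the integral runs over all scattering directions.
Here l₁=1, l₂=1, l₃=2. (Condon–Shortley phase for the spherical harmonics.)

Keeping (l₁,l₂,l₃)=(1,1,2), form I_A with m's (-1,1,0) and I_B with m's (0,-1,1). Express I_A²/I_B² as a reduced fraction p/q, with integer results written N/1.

1/3

Same 1,1,2: normalisation and zero-m 3j drop out of the ratio.
A: Δ: 0! 2! 2! / 5! → 1/30; sum: t=0:+1/4 = 1/4; 3j²(1 1 2; -1 1 0) = Δ·Π!·Σ² = 1/30  (sign +1)
B: Δ: 0! 2! 2! / 5! → 1/30; sum: t=0:+1/2 = 1/2; 3j²(1 1 2; 0 -1 1) = Δ·Π!·Σ² = 1/10  (sign -1)
I_A²/I_B² = (1/30)/(1/10) = 1/3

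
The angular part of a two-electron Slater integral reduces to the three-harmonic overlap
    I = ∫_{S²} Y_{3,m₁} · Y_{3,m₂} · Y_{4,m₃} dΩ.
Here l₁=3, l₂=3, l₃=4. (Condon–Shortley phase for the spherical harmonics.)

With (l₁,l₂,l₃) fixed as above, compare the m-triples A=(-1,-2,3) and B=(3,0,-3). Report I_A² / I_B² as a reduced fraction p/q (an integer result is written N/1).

l's match ⇒ only the (l;m) 3-j factors differ between A and B.
A: triangle coeff Δ(3,3,4) = 1/34650; Σ_t [0,1]: t=0:+1/288 t=1:−1/144 = -1/288; (3j)²=1/99 [(3 3 4; -1 -2 3)], sign=+1
B: triangle coeff Δ(3,3,4) = 1/34650; Σ_t [0,0]: t=0:+1/288 = 1/288; (3j)²=1/22 [(3 3 4; 3 0 -3)], sign=-1
I_A²/I_B² = (1/99)/(1/22) = 2/9

2/9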